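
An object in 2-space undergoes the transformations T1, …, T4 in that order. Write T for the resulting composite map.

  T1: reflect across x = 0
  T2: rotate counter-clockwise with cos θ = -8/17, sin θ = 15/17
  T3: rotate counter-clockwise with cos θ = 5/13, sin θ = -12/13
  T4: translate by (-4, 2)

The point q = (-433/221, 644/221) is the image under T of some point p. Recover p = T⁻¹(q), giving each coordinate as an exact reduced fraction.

p = (-2, -1)

T1 = [-1 0 0; 0 1 0; 0 0 1]
T2·T1 = [8/17 -15/17 0; -15/17 -8/17 0; 0 0 1]
T3·…·T1 = [-140/221 -171/221 0; -171/221 140/221 0; 0 0 1]
T4·…·T1 = [-140/221 -171/221 -4; -171/221 140/221 2; 0 0 1]
det M = -1; M⁻¹ = [-140/221 -171/221 -218/221; -171/221 140/221 -964/221; 0 0 1]
M⁻¹ · (-433/221, 644/221)ᵀ = (-2, -1)ᵀ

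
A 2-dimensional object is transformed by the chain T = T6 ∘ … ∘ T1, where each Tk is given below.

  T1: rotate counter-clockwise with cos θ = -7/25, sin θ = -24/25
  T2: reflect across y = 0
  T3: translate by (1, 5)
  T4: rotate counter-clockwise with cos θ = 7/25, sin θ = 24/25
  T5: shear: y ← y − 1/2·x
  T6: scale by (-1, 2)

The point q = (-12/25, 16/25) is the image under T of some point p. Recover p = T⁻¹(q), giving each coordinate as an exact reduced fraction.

T1 = [-7/25 24/25 0; -24/25 -7/25 0; 0 0 1]
T2·T1 = [-7/25 24/25 0; 24/25 7/25 0; 0 0 1]
T3·…·T1 = [-7/25 24/25 1; 24/25 7/25 5; 0 0 1]
T4·…·T1 = [-1 0 -113/25; 0 1 59/25; 0 0 1]
T5·…·T1 = [-1 0 -113/25; 1/2 1 231/50; 0 0 1]
T6·…·T1 = [1 0 113/25; 1 2 231/25; 0 0 1]
det M = 2; M⁻¹ = [1 0 -113/25; -1/2 1/2 -59/25; 0 0 1]
M⁻¹ · (-12/25, 16/25)ᵀ = (-5, -9/5)ᵀ

p = (-5, -9/5)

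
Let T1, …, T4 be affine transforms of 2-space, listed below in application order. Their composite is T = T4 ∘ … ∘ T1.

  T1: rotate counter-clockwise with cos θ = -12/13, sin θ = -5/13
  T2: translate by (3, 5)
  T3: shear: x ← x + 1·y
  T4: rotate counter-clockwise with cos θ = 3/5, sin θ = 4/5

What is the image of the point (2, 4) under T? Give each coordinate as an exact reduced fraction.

T1 rotate counter-clockwise with cos θ = -12/13, sin θ = -5/13: (2, 4) → (-4/13, -58/13)
T2 translate by (3, 5): (-4/13, -58/13) → (35/13, 7/13)
T3 shear: x ← x + 1·y: (35/13, 7/13) → (42/13, 7/13)
T4 rotate counter-clockwise with cos θ = 3/5, sin θ = 4/5: (42/13, 7/13) → (98/65, 189/65)

T(p) = (98/65, 189/65)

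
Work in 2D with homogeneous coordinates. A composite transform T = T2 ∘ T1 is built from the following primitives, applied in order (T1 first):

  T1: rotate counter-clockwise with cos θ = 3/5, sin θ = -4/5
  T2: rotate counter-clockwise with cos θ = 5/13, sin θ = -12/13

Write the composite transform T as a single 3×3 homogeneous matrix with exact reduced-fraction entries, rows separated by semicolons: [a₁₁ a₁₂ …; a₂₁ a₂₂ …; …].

T1 = [3/5 4/5 0; -4/5 3/5 0; 0 0 1]
T2·T1 = [-33/65 56/65 0; -56/65 -33/65 0; 0 0 1]

T = [-33/65 56/65 0; -56/65 -33/65 0; 0 0 1]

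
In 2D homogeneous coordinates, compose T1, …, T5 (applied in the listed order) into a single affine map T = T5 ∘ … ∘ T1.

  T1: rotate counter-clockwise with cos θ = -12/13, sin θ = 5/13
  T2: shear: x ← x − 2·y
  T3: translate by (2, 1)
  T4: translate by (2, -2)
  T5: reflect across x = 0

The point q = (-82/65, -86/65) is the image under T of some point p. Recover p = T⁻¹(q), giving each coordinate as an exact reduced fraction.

T1 = [-12/13 -5/13 0; 5/13 -12/13 0; 0 0 1]
T2·T1 = [-22/13 19/13 0; 5/13 -12/13 0; 0 0 1]
T3·…·T1 = [-22/13 19/13 2; 5/13 -12/13 1; 0 0 1]
T4·…·T1 = [-22/13 19/13 4; 5/13 -12/13 -1; 0 0 1]
T5·…·T1 = [22/13 -19/13 -4; 5/13 -12/13 -1; 0 0 1]
det M = -1; M⁻¹ = [12/13 -19/13 29/13; 5/13 -22/13 -2/13; 0 0 1]
M⁻¹ · (-82/65, -86/65)ᵀ = (3, 8/5)ᵀ

p = (3, 8/5)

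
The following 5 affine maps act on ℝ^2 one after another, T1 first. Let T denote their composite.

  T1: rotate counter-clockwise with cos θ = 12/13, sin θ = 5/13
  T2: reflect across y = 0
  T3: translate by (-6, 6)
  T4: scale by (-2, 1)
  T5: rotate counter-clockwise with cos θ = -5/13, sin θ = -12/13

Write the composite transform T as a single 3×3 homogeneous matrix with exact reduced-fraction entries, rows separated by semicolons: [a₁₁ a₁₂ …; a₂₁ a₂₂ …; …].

T = [60/169 -194/169 12/13; 313/169 -60/169 -174/13; 0 0 1]

T1 = [12/13 -5/13 0; 5/13 12/13 0; 0 0 1]
T2·T1 = [12/13 -5/13 0; -5/13 -12/13 0; 0 0 1]
T3·…·T1 = [12/13 -5/13 -6; -5/13 -12/13 6; 0 0 1]
T4·…·T1 = [-24/13 10/13 12; -5/13 -12/13 6; 0 0 1]
T5·…·T1 = [60/169 -194/169 12/13; 313/169 -60/169 -174/13; 0 0 1]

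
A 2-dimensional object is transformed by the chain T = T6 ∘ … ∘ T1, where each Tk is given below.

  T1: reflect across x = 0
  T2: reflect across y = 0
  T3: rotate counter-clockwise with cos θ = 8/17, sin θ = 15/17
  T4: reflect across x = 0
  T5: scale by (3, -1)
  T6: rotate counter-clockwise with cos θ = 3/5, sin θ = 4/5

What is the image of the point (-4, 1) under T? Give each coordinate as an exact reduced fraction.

T1 reflect across x = 0: (-4, 1) → (4, 1)
T2 reflect across y = 0: (4, 1) → (4, -1)
T3 rotate counter-clockwise with cos θ = 8/17, sin θ = 15/17: (4, -1) → (47/17, 52/17)
T4 reflect across x = 0: (47/17, 52/17) → (-47/17, 52/17)
T5 scale by (3, -1): (-47/17, 52/17) → (-141/17, -52/17)
T6 rotate counter-clockwise with cos θ = 3/5, sin θ = 4/5: (-141/17, -52/17) → (-43/17, -144/17)

T(p) = (-43/17, -144/17)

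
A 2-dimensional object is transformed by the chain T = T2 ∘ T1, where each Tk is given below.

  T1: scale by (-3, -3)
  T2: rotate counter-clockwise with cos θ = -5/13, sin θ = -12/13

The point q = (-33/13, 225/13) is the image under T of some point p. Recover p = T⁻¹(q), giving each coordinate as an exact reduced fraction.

T1 = [-3 0 0; 0 -3 0; 0 0 1]
T2·T1 = [15/13 -36/13 0; 36/13 15/13 0; 0 0 1]
det M = 9; M⁻¹ = [5/39 4/13 0; -4/13 5/39 0; 0 0 1]
M⁻¹ · (-33/13, 225/13)ᵀ = (5, 3)ᵀ

p = (5, 3)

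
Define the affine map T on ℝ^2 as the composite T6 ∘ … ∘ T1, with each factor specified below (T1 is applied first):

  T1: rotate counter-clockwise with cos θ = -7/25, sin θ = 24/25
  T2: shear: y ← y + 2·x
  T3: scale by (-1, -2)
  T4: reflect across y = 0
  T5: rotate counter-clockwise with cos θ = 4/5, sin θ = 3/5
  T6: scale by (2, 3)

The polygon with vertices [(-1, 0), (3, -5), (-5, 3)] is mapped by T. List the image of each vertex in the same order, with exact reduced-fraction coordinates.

T1 rotate counter-clockwise with cos θ = -7/25, sin θ = 24/25: (-1, 0) → (7/25, -24/25); (3, -5) → (99/25, 107/25); (-5, 3) → (-37/25, -141/25)
T2 shear: y ← y + 2·x: (7/25, -24/25) → (7/25, -2/5); (99/25, 107/25) → (99/25, 61/5); (-37/25, -141/25) → (-37/25, -43/5)
T3 scale by (-1, -2): (7/25, -2/5) → (-7/25, 4/5); (99/25, 61/5) → (-99/25, -122/5); (-37/25, -43/5) → (37/25, 86/5)
T4 reflect across y = 0: (-7/25, 4/5) → (-7/25, -4/5); (-99/25, -122/5) → (-99/25, 122/5); (37/25, 86/5) → (37/25, -86/5)
T5 rotate counter-clockwise with cos θ = 4/5, sin θ = 3/5: (-7/25, -4/5) → (32/125, -101/125); (-99/25, 122/5) → (-2226/125, 2143/125); (37/25, -86/5) → (1438/125, -1609/125)
T6 scale by (2, 3): (32/125, -101/125) → (64/125, -303/125); (-2226/125, 2143/125) → (-4452/125, 6429/125); (1438/125, -1609/125) → (2876/125, -4827/125)

image vertices: (64/125, -303/125), (-4452/125, 6429/125), (2876/125, -4827/125)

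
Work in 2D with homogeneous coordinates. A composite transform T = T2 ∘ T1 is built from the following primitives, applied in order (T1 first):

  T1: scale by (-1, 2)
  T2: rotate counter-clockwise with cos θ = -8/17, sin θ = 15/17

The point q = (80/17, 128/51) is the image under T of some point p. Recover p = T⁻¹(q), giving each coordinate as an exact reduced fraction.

T1 = [-1 0 0; 0 2 0; 0 0 1]
T2·T1 = [8/17 -30/17 0; -15/17 -16/17 0; 0 0 1]
det M = -2; M⁻¹ = [8/17 -15/17 0; -15/34 -4/17 0; 0 0 1]
M⁻¹ · (80/17, 128/51)ᵀ = (0, -8/3)ᵀ

p = (0, -8/3)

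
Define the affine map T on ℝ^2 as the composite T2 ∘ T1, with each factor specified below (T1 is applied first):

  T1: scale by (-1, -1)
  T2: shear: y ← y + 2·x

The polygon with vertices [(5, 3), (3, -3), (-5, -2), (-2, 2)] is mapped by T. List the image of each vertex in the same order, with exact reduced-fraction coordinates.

image vertices: (-5, -13), (-3, -3), (5, 12), (2, 2)

T1 scale by (-1, -1): (5, 3) → (-5, -3); (3, -3) → (-3, 3); (-5, -2) → (5, 2); (-2, 2) → (2, -2)
T2 shear: y ← y + 2·x: (-5, -3) → (-5, -13); (-3, 3) → (-3, -3); (5, 2) → (5, 12); (2, -2) → (2, 2)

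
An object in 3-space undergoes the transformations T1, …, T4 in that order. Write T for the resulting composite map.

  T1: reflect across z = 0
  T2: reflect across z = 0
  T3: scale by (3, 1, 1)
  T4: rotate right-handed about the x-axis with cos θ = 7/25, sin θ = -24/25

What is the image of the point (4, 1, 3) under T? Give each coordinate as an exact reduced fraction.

T1 reflect across z = 0: (4, 1, 3) → (4, 1, -3)
T2 reflect across z = 0: (4, 1, -3) → (4, 1, 3)
T3 scale by (3, 1, 1): (4, 1, 3) → (12, 1, 3)
T4 rotate right-handed about the x-axis with cos θ = 7/25, sin θ = -24/25: (12, 1, 3) → (12, 79/25, -3/25)

T(p) = (12, 79/25, -3/25)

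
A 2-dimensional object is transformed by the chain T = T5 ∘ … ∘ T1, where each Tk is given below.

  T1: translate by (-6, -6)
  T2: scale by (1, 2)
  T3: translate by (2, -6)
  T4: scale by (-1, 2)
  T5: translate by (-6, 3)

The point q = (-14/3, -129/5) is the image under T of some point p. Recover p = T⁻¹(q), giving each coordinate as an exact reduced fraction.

T1 = [1 0 -6; 0 1 -6; 0 0 1]
T2·T1 = [1 0 -6; 0 2 -12; 0 0 1]
T3·…·T1 = [1 0 -4; 0 2 -18; 0 0 1]
T4·…·T1 = [-1 0 4; 0 4 -36; 0 0 1]
T5·…·T1 = [-1 0 -2; 0 4 -33; 0 0 1]
det M = -4; M⁻¹ = [-1 0 -2; 0 1/4 33/4; 0 0 1]
M⁻¹ · (-14/3, -129/5)ᵀ = (8/3, 9/5)ᵀ

p = (8/3, 9/5)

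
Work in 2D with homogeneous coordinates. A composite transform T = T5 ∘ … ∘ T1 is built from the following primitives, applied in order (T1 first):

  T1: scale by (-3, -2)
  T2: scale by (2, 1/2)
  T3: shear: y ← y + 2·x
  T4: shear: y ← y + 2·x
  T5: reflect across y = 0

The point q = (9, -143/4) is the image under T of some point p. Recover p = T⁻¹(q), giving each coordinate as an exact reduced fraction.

p = (-3/2, 1/4)

T1 = [-3 0 0; 0 -2 0; 0 0 1]
T2·T1 = [-6 0 0; 0 -1 0; 0 0 1]
T3·…·T1 = [-6 0 0; -12 -1 0; 0 0 1]
T4·…·T1 = [-6 0 0; -24 -1 0; 0 0 1]
T5·…·T1 = [-6 0 0; 24 1 0; 0 0 1]
det M = -6; M⁻¹ = [-1/6 0 0; 4 1 0; 0 0 1]
M⁻¹ · (9, -143/4)ᵀ = (-3/2, 1/4)ᵀ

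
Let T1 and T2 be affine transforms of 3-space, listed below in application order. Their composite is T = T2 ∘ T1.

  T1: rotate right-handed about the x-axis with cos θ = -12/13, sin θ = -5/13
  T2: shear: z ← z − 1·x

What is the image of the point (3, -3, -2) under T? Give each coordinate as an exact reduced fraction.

T(p) = (3, 2, 0)

T1 rotate right-handed about the x-axis with cos θ = -12/13, sin θ = -5/13: (3, -3, -2) → (3, 2, 3)
T2 shear: z ← z − 1·x: (3, 2, 3) → (3, 2, 0)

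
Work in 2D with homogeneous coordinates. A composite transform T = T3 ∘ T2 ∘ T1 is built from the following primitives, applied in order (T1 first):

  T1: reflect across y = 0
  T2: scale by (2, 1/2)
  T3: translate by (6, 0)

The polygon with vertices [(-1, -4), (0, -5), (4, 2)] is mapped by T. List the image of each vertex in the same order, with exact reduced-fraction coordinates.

T1 reflect across y = 0: (-1, -4) → (-1, 4); (0, -5) → (0, 5); (4, 2) → (4, -2)
T2 scale by (2, 1/2): (-1, 4) → (-2, 2); (0, 5) → (0, 5/2); (4, -2) → (8, -1)
T3 translate by (6, 0): (-2, 2) → (4, 2); (0, 5/2) → (6, 5/2); (8, -1) → (14, -1)

image vertices: (4, 2), (6, 5/2), (14, -1)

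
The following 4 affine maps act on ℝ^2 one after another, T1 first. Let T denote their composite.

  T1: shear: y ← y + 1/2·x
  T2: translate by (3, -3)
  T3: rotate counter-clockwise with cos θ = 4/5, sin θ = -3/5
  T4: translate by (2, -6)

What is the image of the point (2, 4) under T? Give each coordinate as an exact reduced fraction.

T(p) = (36/5, -37/5)

T1 shear: y ← y + 1/2·x: (2, 4) → (2, 5)
T2 translate by (3, -3): (2, 5) → (5, 2)
T3 rotate counter-clockwise with cos θ = 4/5, sin θ = -3/5: (5, 2) → (26/5, -7/5)
T4 translate by (2, -6): (26/5, -7/5) → (36/5, -37/5)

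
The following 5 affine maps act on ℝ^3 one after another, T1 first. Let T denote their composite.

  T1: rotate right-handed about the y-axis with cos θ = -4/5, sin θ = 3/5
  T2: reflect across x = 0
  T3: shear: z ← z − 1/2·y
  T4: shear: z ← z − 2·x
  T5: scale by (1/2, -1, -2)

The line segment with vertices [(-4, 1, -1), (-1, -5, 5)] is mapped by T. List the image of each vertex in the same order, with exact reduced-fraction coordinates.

image vertices: (-13/10, -1, -79/5), (-19/10, 5, -67/5)

T1 rotate right-handed about the y-axis with cos θ = -4/5, sin θ = 3/5: (-4, 1, -1) → (13/5, 1, 16/5); (-1, -5, 5) → (19/5, -5, -17/5)
T2 reflect across x = 0: (13/5, 1, 16/5) → (-13/5, 1, 16/5); (19/5, -5, -17/5) → (-19/5, -5, -17/5)
T3 shear: z ← z − 1/2·y: (-13/5, 1, 16/5) → (-13/5, 1, 27/10); (-19/5, -5, -17/5) → (-19/5, -5, -9/10)
T4 shear: z ← z − 2·x: (-13/5, 1, 27/10) → (-13/5, 1, 79/10); (-19/5, -5, -9/10) → (-19/5, -5, 67/10)
T5 scale by (1/2, -1, -2): (-13/5, 1, 79/10) → (-13/10, -1, -79/5); (-19/5, -5, 67/10) → (-19/10, 5, -67/5)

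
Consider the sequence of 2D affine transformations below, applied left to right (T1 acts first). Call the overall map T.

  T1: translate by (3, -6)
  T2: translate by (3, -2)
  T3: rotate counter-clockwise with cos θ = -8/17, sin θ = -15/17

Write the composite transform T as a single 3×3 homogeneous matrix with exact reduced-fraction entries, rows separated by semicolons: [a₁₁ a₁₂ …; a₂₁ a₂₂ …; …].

T1 = [1 0 3; 0 1 -6; 0 0 1]
T2·T1 = [1 0 6; 0 1 -8; 0 0 1]
T3·…·T1 = [-8/17 15/17 -168/17; -15/17 -8/17 -26/17; 0 0 1]

T = [-8/17 15/17 -168/17; -15/17 -8/17 -26/17; 0 0 1]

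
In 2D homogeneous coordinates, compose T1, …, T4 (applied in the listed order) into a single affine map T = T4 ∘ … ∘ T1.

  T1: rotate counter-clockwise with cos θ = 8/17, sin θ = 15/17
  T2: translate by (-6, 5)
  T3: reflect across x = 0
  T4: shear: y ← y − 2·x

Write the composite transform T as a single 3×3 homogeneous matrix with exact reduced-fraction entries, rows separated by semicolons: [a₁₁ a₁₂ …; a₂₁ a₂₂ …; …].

T1 = [8/17 -15/17 0; 15/17 8/17 0; 0 0 1]
T2·T1 = [8/17 -15/17 -6; 15/17 8/17 5; 0 0 1]
T3·…·T1 = [-8/17 15/17 6; 15/17 8/17 5; 0 0 1]
T4·…·T1 = [-8/17 15/17 6; 31/17 -22/17 -7; 0 0 1]

T = [-8/17 15/17 6; 31/17 -22/17 -7; 0 0 1]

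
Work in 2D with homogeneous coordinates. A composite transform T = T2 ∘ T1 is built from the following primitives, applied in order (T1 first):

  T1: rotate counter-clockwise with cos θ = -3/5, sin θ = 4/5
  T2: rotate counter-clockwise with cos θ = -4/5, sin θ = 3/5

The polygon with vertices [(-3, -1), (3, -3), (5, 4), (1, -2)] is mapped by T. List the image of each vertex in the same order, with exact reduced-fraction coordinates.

T1 rotate counter-clockwise with cos θ = -3/5, sin θ = 4/5: (-3, -1) → (13/5, -9/5); (3, -3) → (3/5, 21/5); (5, 4) → (-31/5, 8/5); (1, -2) → (1, 2)
T2 rotate counter-clockwise with cos θ = -4/5, sin θ = 3/5: (13/5, -9/5) → (-1, 3); (3/5, 21/5) → (-3, -3); (-31/5, 8/5) → (4, -5); (1, 2) → (-2, -1)

image vertices: (-1, 3), (-3, -3), (4, -5), (-2, -1)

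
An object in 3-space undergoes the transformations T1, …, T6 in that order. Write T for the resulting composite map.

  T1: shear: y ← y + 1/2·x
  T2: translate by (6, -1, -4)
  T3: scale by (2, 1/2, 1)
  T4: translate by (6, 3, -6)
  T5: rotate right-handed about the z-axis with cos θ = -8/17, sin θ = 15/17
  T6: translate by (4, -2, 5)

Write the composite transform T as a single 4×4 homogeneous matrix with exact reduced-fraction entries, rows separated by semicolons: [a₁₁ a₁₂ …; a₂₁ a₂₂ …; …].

T = [-79/68 -15/34 0 -227/34; 28/17 -4/17 0 216/17; 0 0 1 -5; 0 0 0 1]

T1 = [1 0 0 0; 1/2 1 0 0; 0 0 1 0; 0 0 0 1]
T2·T1 = [1 0 0 6; 1/2 1 0 -1; 0 0 1 -4; 0 0 0 1]
T3·…·T1 = [2 0 0 12; 1/4 1/2 0 -1/2; 0 0 1 -4; 0 0 0 1]
T4·…·T1 = [2 0 0 18; 1/4 1/2 0 5/2; 0 0 1 -10; 0 0 0 1]
T5·…·T1 = [-79/68 -15/34 0 -363/34; 28/17 -4/17 0 250/17; 0 0 1 -10; 0 0 0 1]
T6·…·T1 = [-79/68 -15/34 0 -227/34; 28/17 -4/17 0 216/17; 0 0 1 -5; 0 0 0 1]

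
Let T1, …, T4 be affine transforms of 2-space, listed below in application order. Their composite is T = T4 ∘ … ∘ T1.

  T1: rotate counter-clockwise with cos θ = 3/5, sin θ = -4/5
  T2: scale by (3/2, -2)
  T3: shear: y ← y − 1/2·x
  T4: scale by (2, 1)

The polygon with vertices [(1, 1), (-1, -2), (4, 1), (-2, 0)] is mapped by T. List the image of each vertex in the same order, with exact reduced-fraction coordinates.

image vertices: (21/5, -13/20), (-33/5, 49/20), (48/5, 14/5), (-18/5, -23/10)

T1 rotate counter-clockwise with cos θ = 3/5, sin θ = -4/5: (1, 1) → (7/5, -1/5); (-1, -2) → (-11/5, -2/5); (4, 1) → (16/5, -13/5); (-2, 0) → (-6/5, 8/5)
T2 scale by (3/2, -2): (7/5, -1/5) → (21/10, 2/5); (-11/5, -2/5) → (-33/10, 4/5); (16/5, -13/5) → (24/5, 26/5); (-6/5, 8/5) → (-9/5, -16/5)
T3 shear: y ← y − 1/2·x: (21/10, 2/5) → (21/10, -13/20); (-33/10, 4/5) → (-33/10, 49/20); (24/5, 26/5) → (24/5, 14/5); (-9/5, -16/5) → (-9/5, -23/10)
T4 scale by (2, 1): (21/10, -13/20) → (21/5, -13/20); (-33/10, 49/20) → (-33/5, 49/20); (24/5, 14/5) → (48/5, 14/5); (-9/5, -23/10) → (-18/5, -23/10)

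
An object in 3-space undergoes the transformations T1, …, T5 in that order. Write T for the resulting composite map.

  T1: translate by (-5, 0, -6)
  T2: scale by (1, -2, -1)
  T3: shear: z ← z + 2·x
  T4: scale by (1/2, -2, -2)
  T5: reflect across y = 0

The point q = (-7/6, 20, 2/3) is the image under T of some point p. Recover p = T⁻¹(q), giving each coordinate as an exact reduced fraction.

p = (8/3, -5, 5/3)

T1 = [1 0 0 -5; 0 1 0 0; 0 0 1 -6; 0 0 0 1]
T2·T1 = [1 0 0 -5; 0 -2 0 0; 0 0 -1 6; 0 0 0 1]
T3·…·T1 = [1 0 0 -5; 0 -2 0 0; 2 0 -1 -4; 0 0 0 1]
T4·…·T1 = [1/2 0 0 -5/2; 0 4 0 0; -4 0 2 8; 0 0 0 1]
T5·…·T1 = [1/2 0 0 -5/2; 0 -4 0 0; -4 0 2 8; 0 0 0 1]
det M = -4; M⁻¹ = [2 0 0 5; 0 -1/4 0 0; 4 0 1/2 6; 0 0 0 1]
M⁻¹ · (-7/6, 20, 2/3)ᵀ = (8/3, -5, 5/3)ᵀ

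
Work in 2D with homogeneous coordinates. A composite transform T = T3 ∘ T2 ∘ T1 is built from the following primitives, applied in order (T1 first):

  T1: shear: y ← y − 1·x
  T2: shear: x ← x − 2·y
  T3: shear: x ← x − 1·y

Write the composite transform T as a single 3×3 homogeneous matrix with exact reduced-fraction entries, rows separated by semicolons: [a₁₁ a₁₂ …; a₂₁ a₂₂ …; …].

T = [4 -3 0; -1 1 0; 0 0 1]

T1 = [1 0 0; -1 1 0; 0 0 1]
T2·T1 = [3 -2 0; -1 1 0; 0 0 1]
T3·…·T1 = [4 -3 0; -1 1 0; 0 0 1]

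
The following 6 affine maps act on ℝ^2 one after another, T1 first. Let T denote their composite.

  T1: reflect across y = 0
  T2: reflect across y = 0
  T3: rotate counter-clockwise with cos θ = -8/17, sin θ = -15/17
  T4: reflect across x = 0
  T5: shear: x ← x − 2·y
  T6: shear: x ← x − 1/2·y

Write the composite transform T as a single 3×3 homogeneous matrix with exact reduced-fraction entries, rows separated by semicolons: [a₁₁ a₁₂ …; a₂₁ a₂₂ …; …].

T = [91/34 5/17 0; -15/17 -8/17 0; 0 0 1]

T1 = [1 0 0; 0 -1 0; 0 0 1]
T2·T1 = [1 0 0; 0 1 0; 0 0 1]
T3·…·T1 = [-8/17 15/17 0; -15/17 -8/17 0; 0 0 1]
T4·…·T1 = [8/17 -15/17 0; -15/17 -8/17 0; 0 0 1]
T5·…·T1 = [38/17 1/17 0; -15/17 -8/17 0; 0 0 1]
T6·…·T1 = [91/34 5/17 0; -15/17 -8/17 0; 0 0 1]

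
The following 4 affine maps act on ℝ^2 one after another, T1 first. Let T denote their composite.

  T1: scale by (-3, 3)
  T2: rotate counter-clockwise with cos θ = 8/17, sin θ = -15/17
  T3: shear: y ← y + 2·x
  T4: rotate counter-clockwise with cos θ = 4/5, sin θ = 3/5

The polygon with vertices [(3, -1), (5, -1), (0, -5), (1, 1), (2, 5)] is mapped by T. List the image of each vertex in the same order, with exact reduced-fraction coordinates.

image vertices: (-99/85, -843/85), (-273/85, -1011/85), (162/17, -591/17), (-249/85, 507/85), (-984/85, 2787/85)

T1 scale by (-3, 3): (3, -1) → (-9, -3); (5, -1) → (-15, -3); (0, -5) → (0, -15); (1, 1) → (-3, 3); (2, 5) → (-6, 15)
T2 rotate counter-clockwise with cos θ = 8/17, sin θ = -15/17: (-9, -3) → (-117/17, 111/17); (-15, -3) → (-165/17, 201/17); (0, -15) → (-225/17, -120/17); (-3, 3) → (21/17, 69/17); (-6, 15) → (177/17, 210/17)
T3 shear: y ← y + 2·x: (-117/17, 111/17) → (-117/17, -123/17); (-165/17, 201/17) → (-165/17, -129/17); (-225/17, -120/17) → (-225/17, -570/17); (21/17, 69/17) → (21/17, 111/17); (177/17, 210/17) → (177/17, 564/17)
T4 rotate counter-clockwise with cos θ = 4/5, sin θ = 3/5: (-117/17, -123/17) → (-99/85, -843/85); (-165/17, -129/17) → (-273/85, -1011/85); (-225/17, -570/17) → (162/17, -591/17); (21/17, 111/17) → (-249/85, 507/85); (177/17, 564/17) → (-984/85, 2787/85)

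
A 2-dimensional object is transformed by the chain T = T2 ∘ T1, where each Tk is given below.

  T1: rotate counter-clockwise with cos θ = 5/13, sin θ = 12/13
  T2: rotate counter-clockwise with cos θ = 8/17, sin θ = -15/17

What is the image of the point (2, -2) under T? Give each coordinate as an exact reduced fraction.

T(p) = (482/221, -398/221)

T1 rotate counter-clockwise with cos θ = 5/13, sin θ = 12/13: (2, -2) → (34/13, 14/13)
T2 rotate counter-clockwise with cos θ = 8/17, sin θ = -15/17: (34/13, 14/13) → (482/221, -398/221)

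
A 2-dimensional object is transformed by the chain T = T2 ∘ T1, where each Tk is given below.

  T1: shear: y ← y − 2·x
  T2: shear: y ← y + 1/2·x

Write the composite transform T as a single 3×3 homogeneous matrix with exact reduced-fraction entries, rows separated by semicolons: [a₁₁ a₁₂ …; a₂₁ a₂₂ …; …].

T = [1 0 0; -3/2 1 0; 0 0 1]

T1 = [1 0 0; -2 1 0; 0 0 1]
T2·T1 = [1 0 0; -3/2 1 0; 0 0 1]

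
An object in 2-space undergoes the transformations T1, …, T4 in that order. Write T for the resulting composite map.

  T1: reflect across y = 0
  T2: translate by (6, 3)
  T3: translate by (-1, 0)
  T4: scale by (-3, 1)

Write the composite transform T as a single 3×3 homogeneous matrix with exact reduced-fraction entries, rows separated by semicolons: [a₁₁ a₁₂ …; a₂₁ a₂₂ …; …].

T1 = [1 0 0; 0 -1 0; 0 0 1]
T2·T1 = [1 0 6; 0 -1 3; 0 0 1]
T3·…·T1 = [1 0 5; 0 -1 3; 0 0 1]
T4·…·T1 = [-3 0 -15; 0 -1 3; 0 0 1]

T = [-3 0 -15; 0 -1 3; 0 0 1]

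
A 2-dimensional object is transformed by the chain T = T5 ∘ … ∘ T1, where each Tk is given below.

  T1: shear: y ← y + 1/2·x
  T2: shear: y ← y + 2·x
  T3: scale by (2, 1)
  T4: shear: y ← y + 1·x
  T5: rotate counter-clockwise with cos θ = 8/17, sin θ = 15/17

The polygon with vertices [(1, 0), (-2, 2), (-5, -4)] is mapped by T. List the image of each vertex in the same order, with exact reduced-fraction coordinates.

image vertices: (-103/34, 66/17), (73/17, -116/17), (635/34, -362/17)

T1 shear: y ← y + 1/2·x: (1, 0) → (1, 1/2); (-2, 2) → (-2, 1); (-5, -4) → (-5, -13/2)
T2 shear: y ← y + 2·x: (1, 1/2) → (1, 5/2); (-2, 1) → (-2, -3); (-5, -13/2) → (-5, -33/2)
T3 scale by (2, 1): (1, 5/2) → (2, 5/2); (-2, -3) → (-4, -3); (-5, -33/2) → (-10, -33/2)
T4 shear: y ← y + 1·x: (2, 5/2) → (2, 9/2); (-4, -3) → (-4, -7); (-10, -33/2) → (-10, -53/2)
T5 rotate counter-clockwise with cos θ = 8/17, sin θ = 15/17: (2, 9/2) → (-103/34, 66/17); (-4, -7) → (73/17, -116/17); (-10, -53/2) → (635/34, -362/17)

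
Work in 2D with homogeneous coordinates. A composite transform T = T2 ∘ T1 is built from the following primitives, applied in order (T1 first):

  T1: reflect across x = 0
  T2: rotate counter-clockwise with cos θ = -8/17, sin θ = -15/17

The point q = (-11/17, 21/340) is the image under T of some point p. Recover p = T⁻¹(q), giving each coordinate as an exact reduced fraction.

T1 = [-1 0 0; 0 1 0; 0 0 1]
T2·T1 = [8/17 15/17 0; 15/17 -8/17 0; 0 0 1]
det M = -1; M⁻¹ = [8/17 15/17 0; 15/17 -8/17 0; 0 0 1]
M⁻¹ · (-11/17, 21/340)ᵀ = (-1/4, -3/5)ᵀ

p = (-1/4, -3/5)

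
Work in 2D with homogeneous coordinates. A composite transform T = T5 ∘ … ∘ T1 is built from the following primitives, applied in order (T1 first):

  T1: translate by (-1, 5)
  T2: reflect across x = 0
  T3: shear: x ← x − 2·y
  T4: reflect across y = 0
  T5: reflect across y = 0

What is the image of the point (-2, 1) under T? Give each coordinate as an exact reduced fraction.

T(p) = (-9, 6)

T1 translate by (-1, 5): (-2, 1) → (-3, 6)
T2 reflect across x = 0: (-3, 6) → (3, 6)
T3 shear: x ← x − 2·y: (3, 6) → (-9, 6)
T4 reflect across y = 0: (-9, 6) → (-9, -6)
T5 reflect across y = 0: (-9, -6) → (-9, 6)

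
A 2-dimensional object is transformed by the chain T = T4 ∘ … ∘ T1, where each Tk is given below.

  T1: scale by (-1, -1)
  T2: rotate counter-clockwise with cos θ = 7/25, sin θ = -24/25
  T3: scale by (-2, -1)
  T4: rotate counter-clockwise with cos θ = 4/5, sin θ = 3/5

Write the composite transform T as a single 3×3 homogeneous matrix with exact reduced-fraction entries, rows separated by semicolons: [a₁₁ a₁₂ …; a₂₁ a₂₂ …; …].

T = [128/125 171/125 0; -54/125 172/125 0; 0 0 1]

T1 = [-1 0 0; 0 -1 0; 0 0 1]
T2·T1 = [-7/25 -24/25 0; 24/25 -7/25 0; 0 0 1]
T3·…·T1 = [14/25 48/25 0; -24/25 7/25 0; 0 0 1]
T4·…·T1 = [128/125 171/125 0; -54/125 172/125 0; 0 0 1]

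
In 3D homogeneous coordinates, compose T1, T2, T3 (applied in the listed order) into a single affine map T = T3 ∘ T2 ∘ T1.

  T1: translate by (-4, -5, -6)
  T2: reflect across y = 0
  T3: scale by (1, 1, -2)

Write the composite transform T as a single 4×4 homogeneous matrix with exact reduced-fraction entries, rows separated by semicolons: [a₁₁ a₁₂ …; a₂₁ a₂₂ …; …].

T = [1 0 0 -4; 0 -1 0 5; 0 0 -2 12; 0 0 0 1]

T1 = [1 0 0 -4; 0 1 0 -5; 0 0 1 -6; 0 0 0 1]
T2·T1 = [1 0 0 -4; 0 -1 0 5; 0 0 1 -6; 0 0 0 1]
T3·…·T1 = [1 0 0 -4; 0 -1 0 5; 0 0 -2 12; 0 0 0 1]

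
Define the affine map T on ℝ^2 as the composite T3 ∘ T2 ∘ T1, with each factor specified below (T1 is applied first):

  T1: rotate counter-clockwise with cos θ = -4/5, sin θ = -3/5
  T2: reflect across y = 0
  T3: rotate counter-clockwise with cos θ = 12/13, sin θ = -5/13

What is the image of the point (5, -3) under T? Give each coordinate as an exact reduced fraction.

T1 rotate counter-clockwise with cos θ = -4/5, sin θ = -3/5: (5, -3) → (-29/5, -3/5)
T2 reflect across y = 0: (-29/5, -3/5) → (-29/5, 3/5)
T3 rotate counter-clockwise with cos θ = 12/13, sin θ = -5/13: (-29/5, 3/5) → (-333/65, 181/65)

T(p) = (-333/65, 181/65)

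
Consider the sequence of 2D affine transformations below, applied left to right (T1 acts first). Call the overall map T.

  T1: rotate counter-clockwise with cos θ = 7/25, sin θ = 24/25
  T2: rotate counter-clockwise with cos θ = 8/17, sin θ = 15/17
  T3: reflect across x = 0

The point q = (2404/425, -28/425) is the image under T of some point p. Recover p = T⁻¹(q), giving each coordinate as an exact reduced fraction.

p = (4, 4)

T1 = [7/25 -24/25 0; 24/25 7/25 0; 0 0 1]
T2·T1 = [-304/425 -297/425 0; 297/425 -304/425 0; 0 0 1]
T3·…·T1 = [304/425 297/425 0; 297/425 -304/425 0; 0 0 1]
det M = -1; M⁻¹ = [304/425 297/425 0; 297/425 -304/425 0; 0 0 1]
M⁻¹ · (2404/425, -28/425)ᵀ = (4, 4)ᵀ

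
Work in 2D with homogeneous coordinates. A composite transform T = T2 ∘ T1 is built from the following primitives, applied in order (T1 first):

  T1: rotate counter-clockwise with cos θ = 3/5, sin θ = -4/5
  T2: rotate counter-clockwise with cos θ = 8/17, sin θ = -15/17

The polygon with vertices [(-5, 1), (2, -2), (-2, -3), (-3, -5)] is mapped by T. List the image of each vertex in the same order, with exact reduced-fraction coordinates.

image vertices: (257/85, 349/85), (-226/85, -82/85), (-159/85, 262/85), (-277/85, 411/85)

T1 rotate counter-clockwise with cos θ = 3/5, sin θ = -4/5: (-5, 1) → (-11/5, 23/5); (2, -2) → (-2/5, -14/5); (-2, -3) → (-18/5, -1/5); (-3, -5) → (-29/5, -3/5)
T2 rotate counter-clockwise with cos θ = 8/17, sin θ = -15/17: (-11/5, 23/5) → (257/85, 349/85); (-2/5, -14/5) → (-226/85, -82/85); (-18/5, -1/5) → (-159/85, 262/85); (-29/5, -3/5) → (-277/85, 411/85)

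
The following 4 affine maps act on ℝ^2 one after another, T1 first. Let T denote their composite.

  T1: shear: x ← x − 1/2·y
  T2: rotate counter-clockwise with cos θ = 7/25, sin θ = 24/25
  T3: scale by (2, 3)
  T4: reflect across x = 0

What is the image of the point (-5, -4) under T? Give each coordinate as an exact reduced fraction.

T(p) = (-6, -12)

T1 shear: x ← x − 1/2·y: (-5, -4) → (-3, -4)
T2 rotate counter-clockwise with cos θ = 7/25, sin θ = 24/25: (-3, -4) → (3, -4)
T3 scale by (2, 3): (3, -4) → (6, -12)
T4 reflect across x = 0: (6, -12) → (-6, -12)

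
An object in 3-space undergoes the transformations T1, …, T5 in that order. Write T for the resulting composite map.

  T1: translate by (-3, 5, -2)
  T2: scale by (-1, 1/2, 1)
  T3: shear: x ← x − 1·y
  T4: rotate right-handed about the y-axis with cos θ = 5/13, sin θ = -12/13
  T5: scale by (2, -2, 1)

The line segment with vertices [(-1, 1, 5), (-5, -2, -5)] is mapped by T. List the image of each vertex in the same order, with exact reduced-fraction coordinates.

image vertices: (-62/13, -6, 27/13), (233/13, -3, 43/13)

T1 translate by (-3, 5, -2): (-1, 1, 5) → (-4, 6, 3); (-5, -2, -5) → (-8, 3, -7)
T2 scale by (-1, 1/2, 1): (-4, 6, 3) → (4, 3, 3); (-8, 3, -7) → (8, 3/2, -7)
T3 shear: x ← x − 1·y: (4, 3, 3) → (1, 3, 3); (8, 3/2, -7) → (13/2, 3/2, -7)
T4 rotate right-handed about the y-axis with cos θ = 5/13, sin θ = -12/13: (1, 3, 3) → (-31/13, 3, 27/13); (13/2, 3/2, -7) → (233/26, 3/2, 43/13)
T5 scale by (2, -2, 1): (-31/13, 3, 27/13) → (-62/13, -6, 27/13); (233/26, 3/2, 43/13) → (233/13, -3, 43/13)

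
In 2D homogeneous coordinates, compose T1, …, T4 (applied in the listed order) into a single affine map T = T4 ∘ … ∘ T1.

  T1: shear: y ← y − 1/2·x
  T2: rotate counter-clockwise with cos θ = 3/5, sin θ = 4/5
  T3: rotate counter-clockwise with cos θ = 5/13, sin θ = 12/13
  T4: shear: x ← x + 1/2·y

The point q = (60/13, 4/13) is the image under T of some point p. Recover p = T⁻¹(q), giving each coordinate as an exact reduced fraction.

T1 = [1 0 0; -1/2 1 0; 0 0 1]
T2·T1 = [1 -4/5 0; 1/2 3/5 0; 0 0 1]
T3·…·T1 = [-1/13 -56/65 0; 29/26 -33/65 0; 0 0 1]
T4·…·T1 = [25/52 -29/26 0; 29/26 -33/65 0; 0 0 1]
det M = 1; M⁻¹ = [-33/65 29/26 0; -29/26 25/52 0; 0 0 1]
M⁻¹ · (60/13, 4/13)ᵀ = (-2, -5)ᵀ

p = (-2, -5)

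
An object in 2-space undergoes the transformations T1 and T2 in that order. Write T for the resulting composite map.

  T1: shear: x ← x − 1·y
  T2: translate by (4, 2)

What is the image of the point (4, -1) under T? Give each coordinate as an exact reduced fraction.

T1 shear: x ← x − 1·y: (4, -1) → (5, -1)
T2 translate by (4, 2): (5, -1) → (9, 1)

T(p) = (9, 1)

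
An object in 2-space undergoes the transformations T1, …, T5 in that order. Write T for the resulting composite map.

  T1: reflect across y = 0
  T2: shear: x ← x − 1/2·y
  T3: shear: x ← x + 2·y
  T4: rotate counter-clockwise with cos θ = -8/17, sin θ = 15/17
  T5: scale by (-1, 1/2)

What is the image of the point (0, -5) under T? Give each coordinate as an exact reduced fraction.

T(p) = (135/17, 145/68)

T1 reflect across y = 0: (0, -5) → (0, 5)
T2 shear: x ← x − 1/2·y: (0, 5) → (-5/2, 5)
T3 shear: x ← x + 2·y: (-5/2, 5) → (15/2, 5)
T4 rotate counter-clockwise with cos θ = -8/17, sin θ = 15/17: (15/2, 5) → (-135/17, 145/34)
T5 scale by (-1, 1/2): (-135/17, 145/34) → (135/17, 145/68)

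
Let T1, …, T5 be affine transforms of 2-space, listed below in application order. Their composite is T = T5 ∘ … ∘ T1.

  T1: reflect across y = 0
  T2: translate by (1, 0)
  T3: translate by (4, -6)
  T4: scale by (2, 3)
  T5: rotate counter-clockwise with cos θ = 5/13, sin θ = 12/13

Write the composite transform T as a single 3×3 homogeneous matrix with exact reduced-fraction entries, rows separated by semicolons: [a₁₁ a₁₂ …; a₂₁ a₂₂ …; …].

T = [10/13 36/13 266/13; 24/13 -15/13 30/13; 0 0 1]

T1 = [1 0 0; 0 -1 0; 0 0 1]
T2·T1 = [1 0 1; 0 -1 0; 0 0 1]
T3·…·T1 = [1 0 5; 0 -1 -6; 0 0 1]
T4·…·T1 = [2 0 10; 0 -3 -18; 0 0 1]
T5·…·T1 = [10/13 36/13 266/13; 24/13 -15/13 30/13; 0 0 1]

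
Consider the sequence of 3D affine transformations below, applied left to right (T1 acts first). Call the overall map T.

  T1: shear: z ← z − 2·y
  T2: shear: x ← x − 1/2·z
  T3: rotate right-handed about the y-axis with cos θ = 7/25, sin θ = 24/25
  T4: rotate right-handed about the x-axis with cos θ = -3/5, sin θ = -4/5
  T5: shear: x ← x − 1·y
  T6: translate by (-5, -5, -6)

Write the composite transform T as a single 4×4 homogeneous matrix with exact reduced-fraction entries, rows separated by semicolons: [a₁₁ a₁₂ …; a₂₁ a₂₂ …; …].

T1 = [1 0 0 0; 0 1 0 0; 0 -2 1 0; 0 0 0 1]
T2·T1 = [1 1 -1/2 0; 0 1 0 0; 0 -2 1 0; 0 0 0 1]
T3·…·T1 = [7/25 -41/25 41/50 0; 0 1 0 0; -24/25 -38/25 19/25 0; 0 0 0 1]
T4·…·T1 = [7/25 -41/25 41/50 0; -96/125 -227/125 76/125 0; 72/125 14/125 -57/125 0; 0 0 0 1]
T5·…·T1 = [131/125 22/125 53/250 0; -96/125 -227/125 76/125 0; 72/125 14/125 -57/125 0; 0 0 0 1]
T6·…·T1 = [131/125 22/125 53/250 -5; -96/125 -227/125 76/125 -5; 72/125 14/125 -57/125 -6; 0 0 0 1]

T = [131/125 22/125 53/250 -5; -96/125 -227/125 76/125 -5; 72/125 14/125 -57/125 -6; 0 0 0 1]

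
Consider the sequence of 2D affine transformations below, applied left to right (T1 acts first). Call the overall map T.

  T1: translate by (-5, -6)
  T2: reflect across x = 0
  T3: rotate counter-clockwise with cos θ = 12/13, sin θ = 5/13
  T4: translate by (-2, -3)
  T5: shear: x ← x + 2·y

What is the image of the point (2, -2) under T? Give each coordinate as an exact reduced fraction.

T1 translate by (-5, -6): (2, -2) → (-3, -8)
T2 reflect across x = 0: (-3, -8) → (3, -8)
T3 rotate counter-clockwise with cos θ = 12/13, sin θ = 5/13: (3, -8) → (76/13, -81/13)
T4 translate by (-2, -3): (76/13, -81/13) → (50/13, -120/13)
T5 shear: x ← x + 2·y: (50/13, -120/13) → (-190/13, -120/13)

T(p) = (-190/13, -120/13)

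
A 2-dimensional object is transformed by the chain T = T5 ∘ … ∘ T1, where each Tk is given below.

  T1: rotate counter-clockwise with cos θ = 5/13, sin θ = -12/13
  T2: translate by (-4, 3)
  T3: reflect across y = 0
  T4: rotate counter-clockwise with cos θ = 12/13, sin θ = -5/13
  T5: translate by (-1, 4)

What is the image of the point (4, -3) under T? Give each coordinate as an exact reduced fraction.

T1 rotate counter-clockwise with cos θ = 5/13, sin θ = -12/13: (4, -3) → (-16/13, -63/13)
T2 translate by (-4, 3): (-16/13, -63/13) → (-68/13, -24/13)
T3 reflect across y = 0: (-68/13, -24/13) → (-68/13, 24/13)
T4 rotate counter-clockwise with cos θ = 12/13, sin θ = -5/13: (-68/13, 24/13) → (-696/169, 628/169)
T5 translate by (-1, 4): (-696/169, 628/169) → (-865/169, 1304/169)

T(p) = (-865/169, 1304/169)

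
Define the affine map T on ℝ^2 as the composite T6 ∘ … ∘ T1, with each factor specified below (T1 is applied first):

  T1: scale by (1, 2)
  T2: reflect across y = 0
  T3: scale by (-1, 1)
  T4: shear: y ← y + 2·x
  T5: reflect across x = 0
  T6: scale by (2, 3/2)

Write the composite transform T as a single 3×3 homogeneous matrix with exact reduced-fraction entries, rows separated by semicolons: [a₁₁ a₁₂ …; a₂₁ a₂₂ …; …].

T1 = [1 0 0; 0 2 0; 0 0 1]
T2·T1 = [1 0 0; 0 -2 0; 0 0 1]
T3·…·T1 = [-1 0 0; 0 -2 0; 0 0 1]
T4·…·T1 = [-1 0 0; -2 -2 0; 0 0 1]
T5·…·T1 = [1 0 0; -2 -2 0; 0 0 1]
T6·…·T1 = [2 0 0; -3 -3 0; 0 0 1]

T = [2 0 0; -3 -3 0; 0 0 1]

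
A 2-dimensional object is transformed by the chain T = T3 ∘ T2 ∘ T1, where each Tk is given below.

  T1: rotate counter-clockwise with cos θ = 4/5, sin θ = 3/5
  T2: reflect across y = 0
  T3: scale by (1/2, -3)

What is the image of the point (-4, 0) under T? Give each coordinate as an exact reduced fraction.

T1 rotate counter-clockwise with cos θ = 4/5, sin θ = 3/5: (-4, 0) → (-16/5, -12/5)
T2 reflect across y = 0: (-16/5, -12/5) → (-16/5, 12/5)
T3 scale by (1/2, -3): (-16/5, 12/5) → (-8/5, -36/5)

T(p) = (-8/5, -36/5)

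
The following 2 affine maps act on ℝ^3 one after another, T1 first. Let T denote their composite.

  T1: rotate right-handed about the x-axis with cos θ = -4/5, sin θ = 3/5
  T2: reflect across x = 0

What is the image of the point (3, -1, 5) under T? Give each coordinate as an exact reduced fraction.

T(p) = (-3, -11/5, -23/5)

T1 rotate right-handed about the x-axis with cos θ = -4/5, sin θ = 3/5: (3, -1, 5) → (3, -11/5, -23/5)
T2 reflect across x = 0: (3, -11/5, -23/5) → (-3, -11/5, -23/5)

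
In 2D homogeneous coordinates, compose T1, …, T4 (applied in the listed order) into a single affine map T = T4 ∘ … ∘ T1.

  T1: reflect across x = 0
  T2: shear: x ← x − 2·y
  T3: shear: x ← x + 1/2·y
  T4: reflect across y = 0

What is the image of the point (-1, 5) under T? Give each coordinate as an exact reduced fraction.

T(p) = (-13/2, -5)

T1 reflect across x = 0: (-1, 5) → (1, 5)
T2 shear: x ← x − 2·y: (1, 5) → (-9, 5)
T3 shear: x ← x + 1/2·y: (-9, 5) → (-13/2, 5)
T4 reflect across y = 0: (-13/2, 5) → (-13/2, -5)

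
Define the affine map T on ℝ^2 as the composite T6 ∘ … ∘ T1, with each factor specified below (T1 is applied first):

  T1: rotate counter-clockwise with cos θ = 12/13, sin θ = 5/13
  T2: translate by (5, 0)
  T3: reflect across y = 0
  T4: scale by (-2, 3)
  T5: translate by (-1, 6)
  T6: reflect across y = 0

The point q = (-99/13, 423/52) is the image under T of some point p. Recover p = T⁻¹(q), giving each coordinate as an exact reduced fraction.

T1 = [12/13 -5/13 0; 5/13 12/13 0; 0 0 1]
T2·T1 = [12/13 -5/13 5; 5/13 12/13 0; 0 0 1]
T3·…·T1 = [12/13 -5/13 5; -5/13 -12/13 0; 0 0 1]
T4·…·T1 = [-24/13 10/13 -10; -15/13 -36/13 0; 0 0 1]
T5·…·T1 = [-24/13 10/13 -11; -15/13 -36/13 6; 0 0 1]
T6·…·T1 = [-24/13 10/13 -11; 15/13 36/13 -6; 0 0 1]
det M = -6; M⁻¹ = [-6/13 5/39 -56/13; 5/26 4/13 103/26; 0 0 1]
M⁻¹ · (-99/13, 423/52)ᵀ = (1/4, 5)ᵀ

p = (1/4, 5)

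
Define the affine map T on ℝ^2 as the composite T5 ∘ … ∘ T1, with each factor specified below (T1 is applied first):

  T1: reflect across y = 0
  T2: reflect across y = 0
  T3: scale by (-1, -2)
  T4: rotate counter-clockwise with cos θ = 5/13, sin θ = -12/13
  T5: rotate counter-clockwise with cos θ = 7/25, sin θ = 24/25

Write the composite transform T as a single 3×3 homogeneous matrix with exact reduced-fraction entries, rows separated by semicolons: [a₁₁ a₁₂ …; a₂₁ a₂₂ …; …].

T = [-323/325 72/325 0; -36/325 -646/325 0; 0 0 1]

T1 = [1 0 0; 0 -1 0; 0 0 1]
T2·T1 = [1 0 0; 0 1 0; 0 0 1]
T3·…·T1 = [-1 0 0; 0 -2 0; 0 0 1]
T4·…·T1 = [-5/13 -24/13 0; 12/13 -10/13 0; 0 0 1]
T5·…·T1 = [-323/325 72/325 0; -36/325 -646/325 0; 0 0 1]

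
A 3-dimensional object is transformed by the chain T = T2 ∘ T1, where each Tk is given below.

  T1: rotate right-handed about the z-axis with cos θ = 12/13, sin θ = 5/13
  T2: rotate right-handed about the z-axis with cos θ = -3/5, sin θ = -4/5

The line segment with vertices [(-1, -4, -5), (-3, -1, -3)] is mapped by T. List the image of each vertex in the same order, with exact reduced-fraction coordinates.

T1 rotate right-handed about the z-axis with cos θ = 12/13, sin θ = 5/13: (-1, -4, -5) → (8/13, -53/13, -5); (-3, -1, -3) → (-31/13, -27/13, -3)
T2 rotate right-handed about the z-axis with cos θ = -3/5, sin θ = -4/5: (8/13, -53/13, -5) → (-236/65, 127/65, -5); (-31/13, -27/13, -3) → (-3/13, 41/13, -3)

image vertices: (-236/65, 127/65, -5), (-3/13, 41/13, -3)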